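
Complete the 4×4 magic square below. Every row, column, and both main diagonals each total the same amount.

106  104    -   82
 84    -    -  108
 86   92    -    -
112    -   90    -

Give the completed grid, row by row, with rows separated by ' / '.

106 104 96 82 / 84 94 102 108 / 86 92 100 110 / 112 98 90 88

Column 1 is already complete: 106 + 84 + 86 + 112 = 388, so that is the magic constant.
Row 1 needs 388; the known cells sum to 292, so (1,3) = 96.
The remaining cell in anti-diagonal is (2,3) = 388 − 286 = 102.
Row 2 needs 388; the known cells sum to 294, so (2,2) = 94.
From column 2, 388 − (104 + 94 + 92) gives (4,2) = 98.
Column 3: 96 + 102 + 90 + ? = 388, so (3,3) = 100.
Main diagonal: 106 + 94 + 100 + ? = 388, so (4,4) = 88.
Using row 3: 86 + 92 + 100 + ? → (3,4) = 388 − 278 = 110.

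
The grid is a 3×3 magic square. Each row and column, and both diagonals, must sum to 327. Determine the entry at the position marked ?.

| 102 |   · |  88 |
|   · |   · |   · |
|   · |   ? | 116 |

81

Row 1 needs 327; the known cells sum to 190, so (1,2) = 137.
Using column 3: 88 + 116 + ? → (2,3) = 327 − 204 = 123.
Main diagonal needs 327; the known cells sum to 218, so (2,2) = 109.
Anti-diagonal must total 327; the given cells sum to 197, so (3,1) = 130.
From row 2, 327 − (109 + 123) gives (2,1) = 95.
Row 3: 130 + 116 + ? = 327, so (3,2) = 81.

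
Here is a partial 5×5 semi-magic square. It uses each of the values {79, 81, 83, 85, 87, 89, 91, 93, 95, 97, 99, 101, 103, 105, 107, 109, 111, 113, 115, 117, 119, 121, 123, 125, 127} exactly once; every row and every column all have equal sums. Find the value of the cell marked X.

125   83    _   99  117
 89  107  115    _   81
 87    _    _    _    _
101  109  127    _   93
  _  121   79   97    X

105

The 25 entries sum to 2575, so each line sums to 2575/5 = 515.
From row 1, 515 − (125 + 83 + 99 + 117) gives (1,3) = 91.
Using row 2: 89 + 107 + 115 + 81 + ? → (2,4) = 515 − 392 = 123.
From row 4, 515 − (101 + 109 + 127 + 93) gives (4,4) = 85.
From column 1, 515 − (125 + 89 + 87 + 101) gives (5,1) = 113.
Using column 2: 83 + 107 + 109 + 121 + ? → (3,2) = 515 − 420 = 95.
Using column 3: 91 + 115 + 127 + 79 + ? → (3,3) = 515 − 412 = 103.
Column 4 needs 515; the known cells sum to 404, so (3,4) = 111.
The remaining cell in row 3 is (3,5) = 515 − 396 = 119.
Row 5 needs 515; the known cells sum to 410, so (5,5) = 105.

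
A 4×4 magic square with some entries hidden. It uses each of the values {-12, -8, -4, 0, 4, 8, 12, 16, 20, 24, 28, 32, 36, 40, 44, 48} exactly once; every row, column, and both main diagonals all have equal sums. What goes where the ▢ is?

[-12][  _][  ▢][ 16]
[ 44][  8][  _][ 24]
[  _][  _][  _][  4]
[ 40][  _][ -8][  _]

36

The 16 entries sum to 288, so each line sums to 288/4 = 72.
Using row 2: 44 + 8 + 24 + ? → (2,3) = 72 − 76 = -4.
From column 1, 72 − (-12 + 44 + 40) gives (3,1) = 0.
Column 4 needs 72; the known cells sum to 44, so (4,4) = 28.
From main diagonal, 72 − (-12 + 8 + 28) gives (3,3) = 48.
The remaining cell in anti-diagonal is (3,2) = 72 − 52 = 20.
The remaining cell in row 4 is (4,2) = 72 − 60 = 12.
Column 2 needs 72; the known cells sum to 40, so (1,2) = 32.
From column 3, 72 − (-4 + 48 + (-8)) gives (1,3) = 36.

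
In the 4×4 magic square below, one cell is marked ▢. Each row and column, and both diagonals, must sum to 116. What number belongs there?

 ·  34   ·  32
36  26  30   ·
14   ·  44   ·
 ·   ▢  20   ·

From row 2, 116 − (36 + 26 + 30) gives (2,4) = 24.
Column 3 needs 116; the known cells sum to 94, so (1,3) = 22.
Using row 1: 34 + 22 + 32 + ? → (1,1) = 116 − 88 = 28.
From column 1, 116 − (28 + 36 + 14) gives (4,1) = 38.
Main diagonal needs 116; the known cells sum to 98, so (4,4) = 18.
Anti-diagonal must total 116; the given cells sum to 100, so (3,2) = 16.
The remaining cell in row 3 is (3,4) = 116 − 74 = 42.
The remaining cell in row 4 is (4,2) = 116 − 76 = 40.

40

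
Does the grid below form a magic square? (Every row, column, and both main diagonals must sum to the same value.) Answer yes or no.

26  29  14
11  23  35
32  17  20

Row 1: 26 + 29 + 14 = 69.
Row 2: 11 + 23 + 35 = 69.
Row 3: 32 + 17 + 20 = 69.
Column 1: 26 + 11 + 32 = 69.
Column 2: 29 + 23 + 17 = 69.
Column 3: 14 + 35 + 20 = 69.
Main diagonal: 26 + 23 + 20 = 69.
Anti-diagonal: 14 + 23 + 32 = 69.
All lines sum to 69.

Yes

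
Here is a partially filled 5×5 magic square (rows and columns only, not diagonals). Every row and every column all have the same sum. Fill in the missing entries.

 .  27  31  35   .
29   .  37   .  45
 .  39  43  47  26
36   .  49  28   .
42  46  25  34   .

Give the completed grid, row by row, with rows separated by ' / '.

48 27 31 35 44 / 29 33 37 41 45 / 30 39 43 47 26 / 36 40 49 28 32 / 42 46 25 34 38

Column 3 is already complete: 31 + 37 + 43 + 49 + 25 = 185, so that is the magic constant.
Row 3: 39 + 43 + 47 + 26 + ? = 185, so (3,1) = 30.
The remaining cell in row 5 is (5,5) = 185 − 147 = 38.
The remaining cell in column 1 is (1,1) = 185 − 137 = 48.
Column 4 needs 185; the known cells sum to 144, so (2,4) = 41.
Row 1 must total 185; the given cells sum to 141, so (1,5) = 44.
Row 2 must total 185; the given cells sum to 152, so (2,2) = 33.
The remaining cell in column 2 is (4,2) = 185 − 145 = 40.
Column 5: 44 + 45 + 26 + 38 + ? = 185, so (4,5) = 32.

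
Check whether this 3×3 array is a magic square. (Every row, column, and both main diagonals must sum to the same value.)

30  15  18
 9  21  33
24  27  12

Row 1: 30 + 15 + 18 = 63.
Row 2: 9 + 21 + 33 = 63.
Row 3: 24 + 27 + 12 = 63.
Column 1: 30 + 9 + 24 = 63.
Column 2: 15 + 21 + 27 = 63.
Column 3: 18 + 33 + 12 = 63.
Main diagonal: 30 + 21 + 12 = 63.
Anti-diagonal: 18 + 21 + 24 = 63.
All lines sum to 63.

Yes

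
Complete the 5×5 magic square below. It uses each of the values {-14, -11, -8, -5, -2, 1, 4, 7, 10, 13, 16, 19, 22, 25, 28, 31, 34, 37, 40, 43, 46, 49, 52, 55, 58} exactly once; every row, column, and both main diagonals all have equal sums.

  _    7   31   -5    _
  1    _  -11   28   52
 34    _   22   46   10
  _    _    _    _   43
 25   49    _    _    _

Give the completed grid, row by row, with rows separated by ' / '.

58 7 31 -5 19 / 1 40 -11 28 52 / 34 -2 22 46 10 / -8 16 55 4 43 / 25 49 13 37 -14

The 25 entries sum to 550, so each line sums to 550/5 = 110.
Row 2 needs 110; the known cells sum to 70, so (2,2) = 40.
Using row 3: 34 + 22 + 46 + 10 + ? → (3,2) = 110 − 112 = -2.
The remaining cell in column 2 is (4,2) = 110 − 94 = 16.
The remaining cell in anti-diagonal is (1,5) = 110 − 91 = 19.
The remaining cell in row 1 is (1,1) = 110 − 52 = 58.
Column 1 must total 110; the given cells sum to 118, so (4,1) = -8.
Column 5 needs 110; the known cells sum to 124, so (5,5) = -14.
From main diagonal, 110 − (58 + 40 + 22 + (-14)) gives (4,4) = 4.
Row 4: -8 + 16 + 4 + 43 + ? = 110, so (4,3) = 55.
Column 3 must total 110; the given cells sum to 97, so (5,3) = 13.
The remaining cell in column 4 is (5,4) = 110 − 73 = 37.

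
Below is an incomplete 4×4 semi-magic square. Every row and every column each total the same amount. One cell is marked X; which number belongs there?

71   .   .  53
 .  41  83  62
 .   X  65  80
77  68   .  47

59

Column 4 is complete and sums to 242; that is the magic constant.
Row 2 must total 242; the given cells sum to 186, so (2,1) = 56.
The remaining cell in row 4 is (4,3) = 242 − 192 = 50.
Column 1: 71 + 56 + 77 + ? = 242, so (3,1) = 38.
The remaining cell in column 3 is (1,3) = 242 − 198 = 44.
Row 1 needs 242; the known cells sum to 168, so (1,2) = 74.
From row 3, 242 − (38 + 65 + 80) gives (3,2) = 59.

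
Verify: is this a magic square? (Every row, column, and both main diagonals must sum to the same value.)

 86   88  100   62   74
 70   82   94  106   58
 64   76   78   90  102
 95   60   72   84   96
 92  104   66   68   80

No — row 4 sums to 407 but row 3 sums to 410.

Row 1: 86 + 88 + 100 + 62 + 74 = 410.
Row 2: 70 + 82 + 94 + 106 + 58 = 410.
Row 3: 64 + 76 + 78 + 90 + 102 = 410.
Row 4: 95 + 60 + 72 + 84 + 96 = 407.
Row 5: 92 + 104 + 66 + 68 + 80 = 410.
Column 1: 86 + 70 + 64 + 95 + 92 = 407.
Column 2: 88 + 82 + 76 + 60 + 104 = 410.
Column 3: 100 + 94 + 78 + 72 + 66 = 410.
Column 4: 62 + 106 + 90 + 84 + 68 = 410.
Column 5: 74 + 58 + 102 + 96 + 80 = 410.
Main diagonal: 86 + 82 + 78 + 84 + 80 = 410.
Anti-diagonal: 74 + 106 + 78 + 60 + 92 = 410.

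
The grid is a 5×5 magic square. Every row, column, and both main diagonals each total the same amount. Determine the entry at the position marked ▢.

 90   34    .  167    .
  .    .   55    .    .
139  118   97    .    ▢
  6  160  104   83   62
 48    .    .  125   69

Row 4 is complete and sums to 415; that is the magic constant.
Column 1 must total 415; the given cells sum to 283, so (2,1) = 132.
Main diagonal must total 415; the given cells sum to 339, so (2,2) = 76.
Column 2 needs 415; the known cells sum to 388, so (5,2) = 27.
From row 5, 415 − (48 + 27 + 125 + 69) gives (5,3) = 146.
From column 3, 415 − (55 + 97 + 104 + 146) gives (1,3) = 13.
From row 1, 415 − (90 + 34 + 13 + 167) gives (1,5) = 111.
Anti-diagonal must total 415; the given cells sum to 416, so (2,4) = -1.
Row 2: 132 + 76 + 55 + (-1) + ? = 415, so (2,5) = 153.
Column 4: 167 + (-1) + 83 + 125 + ? = 415, so (3,4) = 41.
From column 5, 415 − (111 + 153 + 62 + 69) gives (3,5) = 20.

20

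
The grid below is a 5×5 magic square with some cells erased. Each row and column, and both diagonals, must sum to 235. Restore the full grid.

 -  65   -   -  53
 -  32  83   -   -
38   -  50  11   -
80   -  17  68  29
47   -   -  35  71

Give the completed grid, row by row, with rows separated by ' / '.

14 65 26 77 53 / 56 32 83 44 20 / 38 74 50 11 62 / 80 41 17 68 29 / 47 23 59 35 71

From row 4, 235 − (80 + 17 + 68 + 29) gives (4,2) = 41.
Main diagonal must total 235; the given cells sum to 221, so (1,1) = 14.
The remaining cell in anti-diagonal is (2,4) = 235 − 191 = 44.
Column 1: 14 + 38 + 80 + 47 + ? = 235, so (2,1) = 56.
The remaining cell in column 4 is (1,4) = 235 − 158 = 77.
Using row 1: 14 + 65 + 77 + 53 + ? → (1,3) = 235 − 209 = 26.
From row 2, 235 − (56 + 32 + 83 + 44) gives (2,5) = 20.
Column 3: 26 + 83 + 50 + 17 + ? = 235, so (5,3) = 59.
Using column 5: 53 + 20 + 29 + 71 + ? → (3,5) = 235 − 173 = 62.
From row 3, 235 − (38 + 50 + 11 + 62) gives (3,2) = 74.
Row 5: 47 + 59 + 35 + 71 + ? = 235, so (5,2) = 23.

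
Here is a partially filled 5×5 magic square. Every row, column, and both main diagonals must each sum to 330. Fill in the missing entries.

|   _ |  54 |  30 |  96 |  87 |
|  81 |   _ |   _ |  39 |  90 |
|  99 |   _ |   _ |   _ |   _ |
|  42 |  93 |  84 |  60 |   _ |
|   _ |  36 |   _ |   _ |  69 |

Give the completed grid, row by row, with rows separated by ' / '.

From row 1, 330 − (54 + 30 + 96 + 87) gives (1,1) = 63.
Row 4 must total 330; the given cells sum to 279, so (4,5) = 51.
Column 1 needs 330; the known cells sum to 285, so (5,1) = 45.
Column 5 needs 330; the known cells sum to 297, so (3,5) = 33.
Anti-diagonal: 87 + 39 + 93 + 45 + ? = 330, so (3,3) = 66.
Using main diagonal: 63 + 66 + 60 + 69 + ? → (2,2) = 330 − 258 = 72.
Row 2: 81 + 72 + 39 + 90 + ? = 330, so (2,3) = 48.
From column 2, 330 − (54 + 72 + 93 + 36) gives (3,2) = 75.
Using column 3: 30 + 48 + 66 + 84 + ? → (5,3) = 330 − 228 = 102.
From row 3, 330 − (99 + 75 + 66 + 33) gives (3,4) = 57.
Row 5: 45 + 36 + 102 + 69 + ? = 330, so (5,4) = 78.

63 54 30 96 87 / 81 72 48 39 90 / 99 75 66 57 33 / 42 93 84 60 51 / 45 36 102 78 69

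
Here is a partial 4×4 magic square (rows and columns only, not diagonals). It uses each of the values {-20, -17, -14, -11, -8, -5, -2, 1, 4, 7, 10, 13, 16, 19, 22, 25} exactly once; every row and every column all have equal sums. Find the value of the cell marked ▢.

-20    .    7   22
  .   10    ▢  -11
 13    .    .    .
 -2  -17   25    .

The 16 entries sum to 40, so each line sums to 40/4 = 10.
The remaining cell in row 1 is (1,2) = 10 − 9 = 1.
Row 4 must total 10; the given cells sum to 6, so (4,4) = 4.
Column 1: -20 + 13 + (-2) + ? = 10, so (2,1) = 19.
From column 2, 10 − (1 + 10 + (-17)) gives (3,2) = 16.
Column 4 needs 10; the known cells sum to 15, so (3,4) = -5.
Row 2: 19 + 10 + (-11) + ? = 10, so (2,3) = -8.

-8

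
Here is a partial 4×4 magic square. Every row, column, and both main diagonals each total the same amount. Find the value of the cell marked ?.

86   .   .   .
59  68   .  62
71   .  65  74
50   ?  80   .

Column 1 is complete and sums to 266; that is the magic constant.
Row 2 needs 266; the known cells sum to 189, so (2,3) = 77.
Row 3 must total 266; the given cells sum to 210, so (3,2) = 56.
The remaining cell in column 3 is (1,3) = 266 − 222 = 44.
Using main diagonal: 86 + 68 + 65 + ? → (4,4) = 266 − 219 = 47.
From anti-diagonal, 266 − (77 + 56 + 50) gives (1,4) = 83.
Row 1: 86 + 44 + 83 + ? = 266, so (1,2) = 53.
The remaining cell in row 4 is (4,2) = 266 − 177 = 89.

89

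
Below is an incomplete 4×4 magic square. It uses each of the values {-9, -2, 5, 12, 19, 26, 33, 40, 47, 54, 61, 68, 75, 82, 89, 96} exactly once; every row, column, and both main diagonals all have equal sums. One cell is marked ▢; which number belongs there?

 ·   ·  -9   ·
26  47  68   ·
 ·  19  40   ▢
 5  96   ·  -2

61

The 16 entries sum to 696, so each line sums to 696/4 = 174.
Row 2 needs 174; the known cells sum to 141, so (2,4) = 33.
Row 4 must total 174; the given cells sum to 99, so (4,3) = 75.
Column 2: 47 + 19 + 96 + ? = 174, so (1,2) = 12.
Main diagonal must total 174; the given cells sum to 85, so (1,1) = 89.
The remaining cell in anti-diagonal is (1,4) = 174 − 92 = 82.
Column 1 needs 174; the known cells sum to 120, so (3,1) = 54.
Column 4: 82 + 33 + (-2) + ? = 174, so (3,4) = 61.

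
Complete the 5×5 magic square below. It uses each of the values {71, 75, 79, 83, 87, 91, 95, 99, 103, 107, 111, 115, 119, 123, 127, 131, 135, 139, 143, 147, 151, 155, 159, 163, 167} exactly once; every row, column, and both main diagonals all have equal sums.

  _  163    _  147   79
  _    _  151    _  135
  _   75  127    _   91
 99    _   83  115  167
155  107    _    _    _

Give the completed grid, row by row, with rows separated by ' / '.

111 163 95 147 79 / 87 119 151 103 135 / 143 75 127 159 91 / 99 131 83 115 167 / 155 107 139 71 123

The 25 entries sum to 2975, so each line sums to 2975/5 = 595.
Row 4 needs 595; the known cells sum to 464, so (4,2) = 131.
Column 2: 163 + 75 + 131 + 107 + ? = 595, so (2,2) = 119.
Column 5 needs 595; the known cells sum to 472, so (5,5) = 123.
The remaining cell in main diagonal is (1,1) = 595 − 484 = 111.
From anti-diagonal, 595 − (79 + 127 + 131 + 155) gives (2,4) = 103.
From row 1, 595 − (111 + 163 + 147 + 79) gives (1,3) = 95.
Row 2 must total 595; the given cells sum to 508, so (2,1) = 87.
Using column 1: 111 + 87 + 99 + 155 + ? → (3,1) = 595 − 452 = 143.
The remaining cell in column 3 is (5,3) = 595 − 456 = 139.
The remaining cell in row 3 is (3,4) = 595 − 436 = 159.
From row 5, 595 − (155 + 107 + 139 + 123) gives (5,4) = 71.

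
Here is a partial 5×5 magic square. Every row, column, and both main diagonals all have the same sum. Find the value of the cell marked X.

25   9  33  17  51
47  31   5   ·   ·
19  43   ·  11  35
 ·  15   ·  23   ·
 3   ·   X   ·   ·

Row 1 is complete and sums to 135; that is the magic constant.
Using row 3: 19 + 43 + 11 + 35 + ? → (3,3) = 135 − 108 = 27.
Column 1 needs 135; the known cells sum to 94, so (4,1) = 41.
Column 2: 9 + 31 + 43 + 15 + ? = 135, so (5,2) = 37.
Using main diagonal: 25 + 31 + 27 + 23 + ? → (5,5) = 135 − 106 = 29.
Anti-diagonal needs 135; the known cells sum to 96, so (2,4) = 39.
Row 2 must total 135; the given cells sum to 122, so (2,5) = 13.
From column 4, 135 − (17 + 39 + 11 + 23) gives (5,4) = 45.
The remaining cell in column 5 is (4,5) = 135 − 128 = 7.
Row 4 must total 135; the given cells sum to 86, so (4,3) = 49.
Row 5: 3 + 37 + 45 + 29 + ? = 135, so (5,3) = 21.

21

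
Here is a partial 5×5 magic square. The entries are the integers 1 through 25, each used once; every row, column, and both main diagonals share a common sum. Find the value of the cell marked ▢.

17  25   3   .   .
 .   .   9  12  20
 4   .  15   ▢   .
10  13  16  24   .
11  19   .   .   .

18

The entries are 1 through 25, which sum to 325, so each line sums to 325/5 = 65.
Row 4: 10 + 13 + 16 + 24 + ? = 65, so (4,5) = 2.
The remaining cell in column 1 is (2,1) = 65 − 42 = 23.
Column 3 must total 65; the given cells sum to 43, so (5,3) = 22.
Anti-diagonal must total 65; the given cells sum to 51, so (1,5) = 14.
Row 1: 17 + 25 + 3 + 14 + ? = 65, so (1,4) = 6.
Row 2: 23 + 9 + 12 + 20 + ? = 65, so (2,2) = 1.
Column 2 needs 65; the known cells sum to 58, so (3,2) = 7.
Main diagonal needs 65; the known cells sum to 57, so (5,5) = 8.
Row 5 needs 65; the known cells sum to 60, so (5,4) = 5.
Using column 4: 6 + 12 + 24 + 5 + ? → (3,4) = 65 − 47 = 18.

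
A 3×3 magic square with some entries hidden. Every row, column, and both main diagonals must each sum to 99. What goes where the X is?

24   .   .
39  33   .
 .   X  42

Row 2 must total 99; the given cells sum to 72, so (2,3) = 27.
Column 1 must total 99; the given cells sum to 63, so (3,1) = 36.
Using column 3: 27 + 42 + ? → (1,3) = 99 − 69 = 30.
From row 1, 99 − (24 + 30) gives (1,2) = 45.
Row 3 must total 99; the given cells sum to 78, so (3,2) = 21.

21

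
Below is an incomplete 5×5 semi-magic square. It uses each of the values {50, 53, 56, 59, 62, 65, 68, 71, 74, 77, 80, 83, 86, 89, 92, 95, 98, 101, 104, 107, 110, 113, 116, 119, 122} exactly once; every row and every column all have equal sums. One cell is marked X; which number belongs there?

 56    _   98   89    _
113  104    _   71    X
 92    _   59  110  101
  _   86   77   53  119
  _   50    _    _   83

62

The 25 entries sum to 2150, so each line sums to 2150/5 = 430.
Row 3: 92 + 59 + 110 + 101 + ? = 430, so (3,2) = 68.
Row 4 must total 430; the given cells sum to 335, so (4,1) = 95.
Using column 1: 56 + 113 + 92 + 95 + ? → (5,1) = 430 − 356 = 74.
Column 2 needs 430; the known cells sum to 308, so (1,2) = 122.
Column 4: 89 + 71 + 110 + 53 + ? = 430, so (5,4) = 107.
Row 1 must total 430; the given cells sum to 365, so (1,5) = 65.
Row 5 must total 430; the given cells sum to 314, so (5,3) = 116.
Using column 3: 98 + 59 + 77 + 116 + ? → (2,3) = 430 − 350 = 80.
The remaining cell in column 5 is (2,5) = 430 − 368 = 62.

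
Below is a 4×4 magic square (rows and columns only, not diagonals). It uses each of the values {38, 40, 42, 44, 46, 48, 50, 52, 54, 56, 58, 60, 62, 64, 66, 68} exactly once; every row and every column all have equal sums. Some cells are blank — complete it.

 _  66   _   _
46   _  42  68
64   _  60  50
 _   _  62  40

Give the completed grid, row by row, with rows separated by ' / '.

The 16 entries sum to 848, so each line sums to 848/4 = 212.
The remaining cell in row 2 is (2,2) = 212 − 156 = 56.
From row 3, 212 − (64 + 60 + 50) gives (3,2) = 38.
From column 2, 212 − (66 + 56 + 38) gives (4,2) = 52.
Column 3 must total 212; the given cells sum to 164, so (1,3) = 48.
Column 4: 68 + 50 + 40 + ? = 212, so (1,4) = 54.
Using row 1: 66 + 48 + 54 + ? → (1,1) = 212 − 168 = 44.
From row 4, 212 − (52 + 62 + 40) gives (4,1) = 58.

44 66 48 54 / 46 56 42 68 / 64 38 60 50 / 58 52 62 40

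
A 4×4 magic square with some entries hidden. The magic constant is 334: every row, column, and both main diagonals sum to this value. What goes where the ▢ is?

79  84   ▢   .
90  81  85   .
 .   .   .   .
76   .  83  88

80

Row 2 must total 334; the given cells sum to 256, so (2,4) = 78.
Row 4 needs 334; the known cells sum to 247, so (4,2) = 87.
Column 1 needs 334; the known cells sum to 245, so (3,1) = 89.
The remaining cell in column 2 is (3,2) = 334 − 252 = 82.
The remaining cell in main diagonal is (3,3) = 334 − 248 = 86.
Using anti-diagonal: 85 + 82 + 76 + ? → (1,4) = 334 − 243 = 91.
Using row 1: 79 + 84 + 91 + ? → (1,3) = 334 − 254 = 80.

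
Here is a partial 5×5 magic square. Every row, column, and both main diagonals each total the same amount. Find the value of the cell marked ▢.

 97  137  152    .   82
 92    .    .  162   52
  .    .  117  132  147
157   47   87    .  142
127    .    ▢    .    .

Anti-diagonal is complete and sums to 535; that is the magic constant.
From row 1, 535 − (97 + 137 + 152 + 82) gives (1,4) = 67.
Row 4 must total 535; the given cells sum to 433, so (4,4) = 102.
Column 1 needs 535; the known cells sum to 473, so (3,1) = 62.
Column 4: 67 + 162 + 132 + 102 + ? = 535, so (5,4) = 72.
Column 5 needs 535; the known cells sum to 423, so (5,5) = 112.
The remaining cell in main diagonal is (2,2) = 535 − 428 = 107.
Row 2: 92 + 107 + 162 + 52 + ? = 535, so (2,3) = 122.
Row 3 needs 535; the known cells sum to 458, so (3,2) = 77.
Column 2 needs 535; the known cells sum to 368, so (5,2) = 167.
Column 3 must total 535; the given cells sum to 478, so (5,3) = 57.

57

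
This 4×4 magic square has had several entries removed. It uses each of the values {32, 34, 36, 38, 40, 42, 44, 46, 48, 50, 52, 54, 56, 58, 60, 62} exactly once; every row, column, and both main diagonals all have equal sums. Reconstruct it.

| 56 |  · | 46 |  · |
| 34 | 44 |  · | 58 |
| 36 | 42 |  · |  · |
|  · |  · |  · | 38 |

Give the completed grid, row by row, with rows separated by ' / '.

The 16 entries sum to 752, so each line sums to 752/4 = 188.
Row 2 needs 188; the known cells sum to 136, so (2,3) = 52.
Column 1: 56 + 34 + 36 + ? = 188, so (4,1) = 62.
Main diagonal must total 188; the given cells sum to 138, so (3,3) = 50.
From anti-diagonal, 188 − (52 + 42 + 62) gives (1,4) = 32.
From row 1, 188 − (56 + 46 + 32) gives (1,2) = 54.
Row 3 must total 188; the given cells sum to 128, so (3,4) = 60.
From column 2, 188 − (54 + 44 + 42) gives (4,2) = 48.
Column 3: 46 + 52 + 50 + ? = 188, so (4,3) = 40.

56 54 46 32 / 34 44 52 58 / 36 42 50 60 / 62 48 40 38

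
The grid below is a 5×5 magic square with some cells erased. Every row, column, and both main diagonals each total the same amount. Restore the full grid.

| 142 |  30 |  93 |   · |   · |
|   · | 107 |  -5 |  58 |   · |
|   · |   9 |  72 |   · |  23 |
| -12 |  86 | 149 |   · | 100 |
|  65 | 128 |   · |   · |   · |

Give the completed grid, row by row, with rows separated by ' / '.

142 30 93 16 79 / 44 107 -5 58 156 / 121 9 72 135 23 / -12 86 149 37 100 / 65 128 51 114 2

Column 2 is already complete: 30 + 107 + 9 + 86 + 128 = 360, so that is the magic constant.
Using row 4: -12 + 86 + 149 + 100 + ? → (4,4) = 360 − 323 = 37.
Using column 3: 93 + (-5) + 72 + 149 + ? → (5,3) = 360 − 309 = 51.
Main diagonal needs 360; the known cells sum to 358, so (5,5) = 2.
From anti-diagonal, 360 − (58 + 72 + 86 + 65) gives (1,5) = 79.
Row 1 needs 360; the known cells sum to 344, so (1,4) = 16.
Row 5: 65 + 128 + 51 + 2 + ? = 360, so (5,4) = 114.
Column 4 needs 360; the known cells sum to 225, so (3,4) = 135.
From column 5, 360 − (79 + 23 + 100 + 2) gives (2,5) = 156.
Using row 2: 107 + (-5) + 58 + 156 + ? → (2,1) = 360 − 316 = 44.
Row 3 must total 360; the given cells sum to 239, so (3,1) = 121.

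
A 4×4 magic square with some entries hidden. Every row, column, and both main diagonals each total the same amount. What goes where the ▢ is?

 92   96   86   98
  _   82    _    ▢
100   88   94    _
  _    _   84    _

Row 1 is complete and sums to 372; that is the magic constant.
Row 3: 100 + 88 + 94 + ? = 372, so (3,4) = 90.
From column 2, 372 − (96 + 82 + 88) gives (4,2) = 106.
From column 3, 372 − (86 + 94 + 84) gives (2,3) = 108.
Main diagonal: 92 + 82 + 94 + ? = 372, so (4,4) = 104.
Using anti-diagonal: 98 + 108 + 88 + ? → (4,1) = 372 − 294 = 78.
The remaining cell in column 1 is (2,1) = 372 − 270 = 102.
Column 4: 98 + 90 + 104 + ? = 372, so (2,4) = 80.

80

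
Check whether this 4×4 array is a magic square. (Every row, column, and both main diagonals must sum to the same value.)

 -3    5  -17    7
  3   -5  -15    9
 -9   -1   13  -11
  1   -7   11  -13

Row 1: -3 + 5 + (-17) + 7 = -8.
Row 2: 3 + (-5) + (-15) + 9 = -8.
Row 3: -9 + (-1) + 13 + (-11) = -8.
Row 4: 1 + (-7) + 11 + (-13) = -8.
Column 1: -3 + 3 + (-9) + 1 = -8.
Column 2: 5 + (-5) + (-1) + (-7) = -8.
Column 3: -17 + (-15) + 13 + 11 = -8.
Column 4: 7 + 9 + (-11) + (-13) = -8.
Main diagonal: -3 + (-5) + 13 + (-13) = -8.
Anti-diagonal: 7 + (-15) + (-1) + 1 = -8.
All lines sum to -8.

Yes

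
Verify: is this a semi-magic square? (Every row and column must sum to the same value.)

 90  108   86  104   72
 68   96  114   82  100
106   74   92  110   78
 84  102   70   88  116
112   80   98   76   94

Row 1: 90 + 108 + 86 + 104 + 72 = 460.
Row 2: 68 + 96 + 114 + 82 + 100 = 460.
Row 3: 106 + 74 + 92 + 110 + 78 = 460.
Row 4: 84 + 102 + 70 + 88 + 116 = 460.
Row 5: 112 + 80 + 98 + 76 + 94 = 460.
Column 1: 90 + 68 + 106 + 84 + 112 = 460.
Column 2: 108 + 96 + 74 + 102 + 80 = 460.
Column 3: 86 + 114 + 92 + 70 + 98 = 460.
Column 4: 104 + 82 + 110 + 88 + 76 = 460.
Column 5: 72 + 100 + 78 + 116 + 94 = 460.
All lines sum to 460.

Yes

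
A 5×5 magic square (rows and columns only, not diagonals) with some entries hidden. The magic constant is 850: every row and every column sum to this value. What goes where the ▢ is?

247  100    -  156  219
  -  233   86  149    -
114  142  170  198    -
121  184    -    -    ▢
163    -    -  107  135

Using row 1: 247 + 100 + 156 + 219 + ? → (1,3) = 850 − 722 = 128.
Using row 3: 114 + 142 + 170 + 198 + ? → (3,5) = 850 − 624 = 226.
Column 1 needs 850; the known cells sum to 645, so (2,1) = 205.
Column 2 must total 850; the given cells sum to 659, so (5,2) = 191.
Column 4: 156 + 149 + 198 + 107 + ? = 850, so (4,4) = 240.
Row 2 must total 850; the given cells sum to 673, so (2,5) = 177.
From row 5, 850 − (163 + 191 + 107 + 135) gives (5,3) = 254.
Column 3 needs 850; the known cells sum to 638, so (4,3) = 212.
Column 5: 219 + 177 + 226 + 135 + ? = 850, so (4,5) = 93.

93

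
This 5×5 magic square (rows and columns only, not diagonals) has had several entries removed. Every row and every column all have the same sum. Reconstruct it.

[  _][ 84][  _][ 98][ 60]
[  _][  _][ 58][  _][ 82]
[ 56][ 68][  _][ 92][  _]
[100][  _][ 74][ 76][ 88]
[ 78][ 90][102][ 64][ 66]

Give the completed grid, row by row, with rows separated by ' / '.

72 84 86 98 60 / 94 96 58 70 82 / 56 68 80 92 104 / 100 62 74 76 88 / 78 90 102 64 66

Row 5 is already complete: 78 + 90 + 102 + 64 + 66 = 400, so that is the magic constant.
From row 4, 400 − (100 + 74 + 76 + 88) gives (4,2) = 62.
Column 2 needs 400; the known cells sum to 304, so (2,2) = 96.
Using column 4: 98 + 92 + 76 + 64 + ? → (2,4) = 400 − 330 = 70.
Column 5 needs 400; the known cells sum to 296, so (3,5) = 104.
Row 2 needs 400; the known cells sum to 306, so (2,1) = 94.
From row 3, 400 − (56 + 68 + 92 + 104) gives (3,3) = 80.
Using column 1: 94 + 56 + 100 + 78 + ? → (1,1) = 400 − 328 = 72.
From column 3, 400 − (58 + 80 + 74 + 102) gives (1,3) = 86.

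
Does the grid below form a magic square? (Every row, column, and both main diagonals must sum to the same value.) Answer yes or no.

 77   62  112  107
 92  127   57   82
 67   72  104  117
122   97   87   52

No — anti-diagonal sums to 358 but row 3 sums to 360.

Row 1: 77 + 62 + 112 + 107 = 358.
Row 2: 92 + 127 + 57 + 82 = 358.
Row 3: 67 + 72 + 104 + 117 = 360.
Row 4: 122 + 97 + 87 + 52 = 358.
Column 1: 77 + 92 + 67 + 122 = 358.
Column 2: 62 + 127 + 72 + 97 = 358.
Column 3: 112 + 57 + 104 + 87 = 360.
Column 4: 107 + 82 + 117 + 52 = 358.
Main diagonal: 77 + 127 + 104 + 52 = 360.
Anti-diagonal: 107 + 57 + 72 + 122 = 358.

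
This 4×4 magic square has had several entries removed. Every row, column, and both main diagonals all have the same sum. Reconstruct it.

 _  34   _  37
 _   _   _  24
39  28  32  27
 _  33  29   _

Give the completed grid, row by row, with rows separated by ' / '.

25 34 30 37 / 36 31 35 24 / 39 28 32 27 / 26 33 29 38

Row 3 is already complete: 39 + 28 + 32 + 27 = 126, so that is the magic constant.
Column 2: 34 + 28 + 33 + ? = 126, so (2,2) = 31.
The remaining cell in column 4 is (4,4) = 126 − 88 = 38.
Main diagonal must total 126; the given cells sum to 101, so (1,1) = 25.
Row 1 must total 126; the given cells sum to 96, so (1,3) = 30.
From row 4, 126 − (33 + 29 + 38) gives (4,1) = 26.
The remaining cell in column 1 is (2,1) = 126 − 90 = 36.
Column 3 needs 126; the known cells sum to 91, so (2,3) = 35.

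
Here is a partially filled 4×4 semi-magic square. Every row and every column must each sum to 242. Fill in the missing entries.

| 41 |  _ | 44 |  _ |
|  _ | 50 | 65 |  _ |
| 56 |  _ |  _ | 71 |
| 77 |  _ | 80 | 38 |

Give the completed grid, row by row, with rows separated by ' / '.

Row 4: 77 + 80 + 38 + ? = 242, so (4,2) = 47.
Column 1: 41 + 56 + 77 + ? = 242, so (2,1) = 68.
Column 3: 44 + 65 + 80 + ? = 242, so (3,3) = 53.
Using row 2: 68 + 50 + 65 + ? → (2,4) = 242 − 183 = 59.
Using row 3: 56 + 53 + 71 + ? → (3,2) = 242 − 180 = 62.
The remaining cell in column 2 is (1,2) = 242 − 159 = 83.
Column 4: 59 + 71 + 38 + ? = 242, so (1,4) = 74.

41 83 44 74 / 68 50 65 59 / 56 62 53 71 / 77 47 80 38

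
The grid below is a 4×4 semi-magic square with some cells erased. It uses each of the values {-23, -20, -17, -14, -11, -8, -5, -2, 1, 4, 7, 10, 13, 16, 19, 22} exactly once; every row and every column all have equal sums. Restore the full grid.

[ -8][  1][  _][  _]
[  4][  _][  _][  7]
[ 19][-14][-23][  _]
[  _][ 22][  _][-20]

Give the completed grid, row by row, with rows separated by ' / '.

-8 1 10 -5 / 4 -11 -2 7 / 19 -14 -23 16 / -17 22 13 -20

The 16 entries sum to -8, so each line sums to -8/4 = -2.
Using row 3: 19 + (-14) + (-23) + ? → (3,4) = -2 − (-18) = 16.
From column 1, -2 − (-8 + 4 + 19) gives (4,1) = -17.
Column 2 must total -2; the given cells sum to 9, so (2,2) = -11.
Column 4 needs -2; the known cells sum to 3, so (1,4) = -5.
Row 1 must total -2; the given cells sum to -12, so (1,3) = 10.
Row 2: 4 + (-11) + 7 + ? = -2, so (2,3) = -2.
The remaining cell in row 4 is (4,3) = -2 − (-15) = 13.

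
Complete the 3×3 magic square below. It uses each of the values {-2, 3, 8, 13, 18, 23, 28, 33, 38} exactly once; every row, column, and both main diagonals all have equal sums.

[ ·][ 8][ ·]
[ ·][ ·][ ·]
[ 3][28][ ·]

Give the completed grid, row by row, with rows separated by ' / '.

13 8 33 / 38 18 -2 / 3 28 23

The 9 entries sum to 162, so each line sums to 162/3 = 54.
Row 3 must total 54; the given cells sum to 31, so (3,3) = 23.
Column 2 needs 54; the known cells sum to 36, so (2,2) = 18.
Using main diagonal: 18 + 23 + ? → (1,1) = 54 − 41 = 13.
Anti-diagonal: 18 + 3 + ? = 54, so (1,3) = 33.
Column 1 must total 54; the given cells sum to 16, so (2,1) = 38.
From column 3, 54 − (33 + 23) gives (2,3) = -2.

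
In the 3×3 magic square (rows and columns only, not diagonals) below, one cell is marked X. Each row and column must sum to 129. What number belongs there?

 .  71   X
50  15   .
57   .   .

36

Using row 2: 50 + 15 + ? → (2,3) = 129 − 65 = 64.
Column 1: 50 + 57 + ? = 129, so (1,1) = 22.
Column 2 must total 129; the given cells sum to 86, so (3,2) = 43.
Row 1 must total 129; the given cells sum to 93, so (1,3) = 36.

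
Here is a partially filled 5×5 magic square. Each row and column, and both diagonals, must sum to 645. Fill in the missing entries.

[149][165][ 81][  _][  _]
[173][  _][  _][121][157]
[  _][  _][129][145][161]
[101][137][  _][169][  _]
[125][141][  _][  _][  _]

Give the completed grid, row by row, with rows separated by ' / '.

Column 1 must total 645; the given cells sum to 548, so (3,1) = 97.
The remaining cell in anti-diagonal is (1,5) = 645 − 512 = 133.
Row 1 needs 645; the known cells sum to 528, so (1,4) = 117.
From row 3, 645 − (97 + 129 + 145 + 161) gives (3,2) = 113.
Column 2 needs 645; the known cells sum to 556, so (2,2) = 89.
Using column 4: 117 + 121 + 145 + 169 + ? → (5,4) = 645 − 552 = 93.
Main diagonal must total 645; the given cells sum to 536, so (5,5) = 109.
Row 2 must total 645; the given cells sum to 540, so (2,3) = 105.
From row 5, 645 − (125 + 141 + 93 + 109) gives (5,3) = 177.
From column 3, 645 − (81 + 105 + 129 + 177) gives (4,3) = 153.
Column 5 needs 645; the known cells sum to 560, so (4,5) = 85.

149 165 81 117 133 / 173 89 105 121 157 / 97 113 129 145 161 / 101 137 153 169 85 / 125 141 177 93 109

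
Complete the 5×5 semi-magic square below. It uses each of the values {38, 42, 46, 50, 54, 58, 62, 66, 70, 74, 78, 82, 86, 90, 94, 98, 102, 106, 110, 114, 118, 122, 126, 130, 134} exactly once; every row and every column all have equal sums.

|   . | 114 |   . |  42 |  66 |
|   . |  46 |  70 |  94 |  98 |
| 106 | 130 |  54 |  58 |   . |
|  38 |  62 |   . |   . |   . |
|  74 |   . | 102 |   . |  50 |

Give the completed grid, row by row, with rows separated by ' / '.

The 25 entries sum to 2150, so each line sums to 2150/5 = 430.
Row 2: 46 + 70 + 94 + 98 + ? = 430, so (2,1) = 122.
The remaining cell in row 3 is (3,5) = 430 − 348 = 82.
Using column 1: 122 + 106 + 38 + 74 + ? → (1,1) = 430 − 340 = 90.
Column 2 must total 430; the given cells sum to 352, so (5,2) = 78.
Using column 5: 66 + 98 + 82 + 50 + ? → (4,5) = 430 − 296 = 134.
Row 1 must total 430; the given cells sum to 312, so (1,3) = 118.
From row 5, 430 − (74 + 78 + 102 + 50) gives (5,4) = 126.
Column 3 must total 430; the given cells sum to 344, so (4,3) = 86.
The remaining cell in column 4 is (4,4) = 430 − 320 = 110.

90 114 118 42 66 / 122 46 70 94 98 / 106 130 54 58 82 / 38 62 86 110 134 / 74 78 102 126 50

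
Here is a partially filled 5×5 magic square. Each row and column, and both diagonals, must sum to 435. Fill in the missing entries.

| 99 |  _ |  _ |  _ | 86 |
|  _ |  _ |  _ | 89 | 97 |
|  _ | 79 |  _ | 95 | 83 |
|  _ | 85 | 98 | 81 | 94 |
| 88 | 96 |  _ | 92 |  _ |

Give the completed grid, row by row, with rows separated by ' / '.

The remaining cell in row 4 is (4,1) = 435 − 358 = 77.
From column 4, 435 − (89 + 95 + 81 + 92) gives (1,4) = 78.
Using column 5: 86 + 97 + 83 + 94 + ? → (5,5) = 435 − 360 = 75.
Using anti-diagonal: 86 + 89 + 85 + 88 + ? → (3,3) = 435 − 348 = 87.
From row 3, 435 − (79 + 87 + 95 + 83) gives (3,1) = 91.
Row 5: 88 + 96 + 92 + 75 + ? = 435, so (5,3) = 84.
Using column 1: 99 + 91 + 77 + 88 + ? → (2,1) = 435 − 355 = 80.
Main diagonal needs 435; the known cells sum to 342, so (2,2) = 93.
Row 2 must total 435; the given cells sum to 359, so (2,3) = 76.
Column 2 needs 435; the known cells sum to 353, so (1,2) = 82.
Column 3 must total 435; the given cells sum to 345, so (1,3) = 90.

99 82 90 78 86 / 80 93 76 89 97 / 91 79 87 95 83 / 77 85 98 81 94 / 88 96 84 92 75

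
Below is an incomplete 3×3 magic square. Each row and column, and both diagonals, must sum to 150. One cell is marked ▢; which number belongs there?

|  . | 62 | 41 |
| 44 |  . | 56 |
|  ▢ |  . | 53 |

59

Row 1: 62 + 41 + ? = 150, so (1,1) = 47.
From row 2, 150 − (44 + 56) gives (2,2) = 50.
Column 1: 47 + 44 + ? = 150, so (3,1) = 59.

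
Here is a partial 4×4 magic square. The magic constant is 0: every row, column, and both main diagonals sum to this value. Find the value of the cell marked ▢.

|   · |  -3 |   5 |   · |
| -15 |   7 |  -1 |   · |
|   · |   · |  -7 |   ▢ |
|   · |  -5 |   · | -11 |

15

The remaining cell in row 2 is (2,4) = 0 − (-9) = 9.
Using column 2: -3 + 7 + (-5) + ? → (3,2) = 0 − (-1) = 1.
Using column 3: 5 + (-1) + (-7) + ? → (4,3) = 0 − (-3) = 3.
Main diagonal: 7 + (-7) + (-11) + ? = 0, so (1,1) = 11.
Using row 1: 11 + (-3) + 5 + ? → (1,4) = 0 − 13 = -13.
Row 4 must total 0; the given cells sum to -13, so (4,1) = 13.
The remaining cell in column 1 is (3,1) = 0 − 9 = -9.
Column 4 must total 0; the given cells sum to -15, so (3,4) = 15.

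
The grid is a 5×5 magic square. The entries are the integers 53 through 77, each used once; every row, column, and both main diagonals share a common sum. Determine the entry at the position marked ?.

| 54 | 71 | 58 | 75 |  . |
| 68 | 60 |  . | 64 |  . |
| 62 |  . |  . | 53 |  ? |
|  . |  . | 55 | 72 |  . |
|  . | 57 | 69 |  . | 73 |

70

The entries are 53 through 77, which sum to 1625, so each line sums to 1625/5 = 325.
Using row 1: 54 + 71 + 58 + 75 + ? → (1,5) = 325 − 258 = 67.
Using column 4: 75 + 64 + 53 + 72 + ? → (5,4) = 325 − 264 = 61.
Main diagonal needs 325; the known cells sum to 259, so (3,3) = 66.
Row 5 needs 325; the known cells sum to 260, so (5,1) = 65.
Column 1 needs 325; the known cells sum to 249, so (4,1) = 76.
The remaining cell in column 3 is (2,3) = 325 − 248 = 77.
Anti-diagonal must total 325; the given cells sum to 262, so (4,2) = 63.
Row 2: 68 + 60 + 77 + 64 + ? = 325, so (2,5) = 56.
Row 4: 76 + 63 + 55 + 72 + ? = 325, so (4,5) = 59.
Column 2: 71 + 60 + 63 + 57 + ? = 325, so (3,2) = 74.
Column 5 must total 325; the given cells sum to 255, so (3,5) = 70.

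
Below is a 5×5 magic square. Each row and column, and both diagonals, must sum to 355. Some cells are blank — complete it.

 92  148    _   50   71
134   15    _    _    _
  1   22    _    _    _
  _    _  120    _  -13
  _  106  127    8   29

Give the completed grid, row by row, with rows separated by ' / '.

92 148 -6 50 71 / 134 15 36 57 113 / 1 22 78 99 155 / 43 64 120 141 -13 / 85 106 127 8 29

Row 1 needs 355; the known cells sum to 361, so (1,3) = -6.
The remaining cell in row 5 is (5,1) = 355 − 270 = 85.
Column 1: 92 + 134 + 1 + 85 + ? = 355, so (4,1) = 43.
Using column 2: 148 + 15 + 22 + 106 + ? → (4,2) = 355 − 291 = 64.
Row 4 must total 355; the given cells sum to 214, so (4,4) = 141.
From main diagonal, 355 − (92 + 15 + 141 + 29) gives (3,3) = 78.
Using anti-diagonal: 71 + 78 + 64 + 85 + ? → (2,4) = 355 − 298 = 57.
Using column 3: -6 + 78 + 120 + 127 + ? → (2,3) = 355 − 319 = 36.
The remaining cell in column 4 is (3,4) = 355 − 256 = 99.
Using row 2: 134 + 15 + 36 + 57 + ? → (2,5) = 355 − 242 = 113.
Row 3 must total 355; the given cells sum to 200, so (3,5) = 155.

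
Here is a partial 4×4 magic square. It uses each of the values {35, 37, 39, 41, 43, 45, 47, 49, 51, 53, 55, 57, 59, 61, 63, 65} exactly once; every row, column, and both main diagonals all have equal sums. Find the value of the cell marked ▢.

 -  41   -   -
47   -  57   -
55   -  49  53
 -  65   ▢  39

The 16 entries sum to 800, so each line sums to 800/4 = 200.
From row 3, 200 − (55 + 49 + 53) gives (3,2) = 43.
Column 2 needs 200; the known cells sum to 149, so (2,2) = 51.
Main diagonal needs 200; the known cells sum to 139, so (1,1) = 61.
Row 2 must total 200; the given cells sum to 155, so (2,4) = 45.
Column 1 must total 200; the given cells sum to 163, so (4,1) = 37.
Using column 4: 45 + 53 + 39 + ? → (1,4) = 200 − 137 = 63.
Using row 1: 61 + 41 + 63 + ? → (1,3) = 200 − 165 = 35.
From row 4, 200 − (37 + 65 + 39) gives (4,3) = 59.

59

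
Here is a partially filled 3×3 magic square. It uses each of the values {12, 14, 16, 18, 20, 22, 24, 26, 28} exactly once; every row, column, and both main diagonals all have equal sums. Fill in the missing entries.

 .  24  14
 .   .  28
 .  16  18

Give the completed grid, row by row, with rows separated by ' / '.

22 24 14 / 12 20 28 / 26 16 18

The 9 entries sum to 180, so each line sums to 180/3 = 60.
The remaining cell in row 1 is (1,1) = 60 − 38 = 22.
Row 3: 16 + 18 + ? = 60, so (3,1) = 26.
Column 1 must total 60; the given cells sum to 48, so (2,1) = 12.
From column 2, 60 − (24 + 16) gives (2,2) = 20.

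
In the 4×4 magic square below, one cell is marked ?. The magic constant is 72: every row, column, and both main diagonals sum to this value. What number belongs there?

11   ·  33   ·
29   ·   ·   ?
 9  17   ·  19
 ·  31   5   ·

Using row 3: 9 + 17 + 19 + ? → (3,3) = 72 − 45 = 27.
Column 1 must total 72; the given cells sum to 49, so (4,1) = 23.
Column 3 must total 72; the given cells sum to 65, so (2,3) = 7.
The remaining cell in anti-diagonal is (1,4) = 72 − 47 = 25.
Row 1 must total 72; the given cells sum to 69, so (1,2) = 3.
From row 4, 72 − (23 + 31 + 5) gives (4,4) = 13.
Column 2 must total 72; the given cells sum to 51, so (2,2) = 21.
The remaining cell in column 4 is (2,4) = 72 − 57 = 15.

15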